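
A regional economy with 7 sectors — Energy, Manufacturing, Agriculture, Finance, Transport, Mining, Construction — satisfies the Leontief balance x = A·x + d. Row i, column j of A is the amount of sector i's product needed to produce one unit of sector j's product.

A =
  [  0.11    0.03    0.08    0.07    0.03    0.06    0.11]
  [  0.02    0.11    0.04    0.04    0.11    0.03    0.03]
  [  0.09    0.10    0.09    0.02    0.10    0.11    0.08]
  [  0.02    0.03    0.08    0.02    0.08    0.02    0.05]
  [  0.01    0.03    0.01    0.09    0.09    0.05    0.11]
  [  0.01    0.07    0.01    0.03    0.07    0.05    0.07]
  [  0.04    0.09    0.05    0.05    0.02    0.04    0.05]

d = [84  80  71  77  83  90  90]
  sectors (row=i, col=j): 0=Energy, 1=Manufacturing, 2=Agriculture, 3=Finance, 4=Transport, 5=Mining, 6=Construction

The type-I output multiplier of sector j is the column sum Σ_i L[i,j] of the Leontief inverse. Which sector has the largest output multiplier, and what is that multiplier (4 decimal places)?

Form M = I − A:
  [  0.89   -0.03   -0.08   -0.07   -0.03   -0.06   -0.11]
  [ -0.02    0.89   -0.04   -0.04   -0.11   -0.03   -0.03]
  [ -0.09   -0.10    0.91   -0.02   -0.10   -0.11   -0.08]
  [ -0.02   -0.03   -0.08    0.98   -0.08   -0.02   -0.05]
  [ -0.01   -0.03   -0.01   -0.09    0.91   -0.05   -0.11]
  [ -0.01   -0.07   -0.01   -0.03   -0.07    0.95   -0.07]
  [ -0.04   -0.09   -0.05   -0.05   -0.02   -0.04    0.95]
Leontief inverse L = M⁻¹:
  [  1.1503    0.0846    0.1257    0.1076    0.0831    0.1036    0.1694]
  [  0.0400    1.1524    0.0669    0.0716    0.1605    0.0597    0.0734]
  [  0.1307    0.1681    1.1357    0.0678    0.1712    0.1619    0.1514]
  [  0.0414    0.0651    0.1050    1.0450    0.1183    0.0488    0.0880]
  [  0.0284    0.0688    0.0377    0.1197    1.1321    0.0768    0.1517]
  [  0.0245    0.1043    0.0301    0.0544    0.1062    1.0720    0.1028]
  [  0.0629    0.1309    0.0790    0.0747    0.0622    0.0679    1.0868]
Total output x = L · d:
  x_0 = 1.1503·84 + 0.0846·80 + 0.1257·71 + 0.1076·77 + 0.0831·83 + 0.1036·90 + 0.1694·90 = 152.0776
  x_1 = 0.0400·84 + 1.1524·80 + 0.0669·71 + 0.0716·77 + 0.1605·83 + 0.0597·90 + 0.0734·90 = 131.1198
  x_2 = 0.1307·84 + 0.1681·80 + 1.1357·71 + 0.0678·77 + 0.1712·83 + 0.1619·90 + 0.1514·90 = 152.6835
  x_3 = 0.0414·84 + 0.0651·80 + 0.1050·71 + 1.0450·77 + 0.1183·83 + 0.0488·90 + 0.0880·90 = 118.7448
  x_4 = 0.0284·84 + 0.0688·80 + 0.0377·71 + 0.1197·77 + 1.1321·83 + 0.0768·90 + 0.1517·90 = 134.3022
  x_5 = 0.0245·84 + 0.1043·80 + 0.0301·71 + 0.0544·77 + 0.1062·83 + 1.0720·90 + 0.1028·90 = 131.2881
  x_6 = 0.0629·84 + 0.1309·80 + 0.0790·71 + 0.0747·77 + 0.0622·83 + 0.0679·90 + 1.0868·90 = 136.2030
Output multipliers (column sums of L):
  Energy: 1.4783
  Manufacturing: 1.7742
  Agriculture: 1.5801
  Finance: 1.5408
  Transport: 1.8336
  Mining: 1.5907
  Construction: 1.8235

Transport (1.8336)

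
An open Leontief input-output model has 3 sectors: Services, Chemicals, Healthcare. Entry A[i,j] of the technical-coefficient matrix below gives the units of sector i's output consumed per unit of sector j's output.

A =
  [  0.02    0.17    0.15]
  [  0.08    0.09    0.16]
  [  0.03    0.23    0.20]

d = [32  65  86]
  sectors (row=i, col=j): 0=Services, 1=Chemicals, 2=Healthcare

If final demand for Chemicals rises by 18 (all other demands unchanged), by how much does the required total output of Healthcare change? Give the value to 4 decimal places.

Form M = I − A:
  [  0.98   -0.17   -0.15]
  [ -0.08    0.91   -0.16]
  [ -0.03   -0.23    0.80]
Leontief inverse L = M⁻¹:
  [  1.0491    0.2588    0.2485]
  [  0.1044    1.1832    0.2562]
  [  0.0694    0.3499    1.3330]
Total output x = L · d:
  x_0 = 1.0491·32 + 0.2588·65 + 0.2485·86 = 71.7628
  x_1 = 0.1044·32 + 1.1832·65 + 0.2562·86 = 102.2819
  x_2 = 0.0694·32 + 0.3499·65 + 1.3330·86 = 139.5972
Δx_2 = L[2,1] · Δd_1 = 0.3499 · 18 = 6.2976

6.2976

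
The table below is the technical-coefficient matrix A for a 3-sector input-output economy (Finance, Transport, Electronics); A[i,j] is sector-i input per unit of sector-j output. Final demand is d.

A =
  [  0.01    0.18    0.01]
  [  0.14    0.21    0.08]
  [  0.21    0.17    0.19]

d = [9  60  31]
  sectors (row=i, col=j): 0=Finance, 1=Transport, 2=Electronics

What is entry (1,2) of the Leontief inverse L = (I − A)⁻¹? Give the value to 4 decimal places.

L[1,2] = 0.1355

Form M = I − A:
  [  0.99   -0.18   -0.01]
  [ -0.14    0.79   -0.08]
  [ -0.21   -0.17    0.81]
Leontief inverse L = M⁻¹:
  [  1.0531    0.2480    0.0375]
  [  0.2189    1.3449    0.1355]
  [  0.3190    0.3466    1.2727]
Total output x = L · d:
  x_0 = 1.0531·9 + 0.2480·60 + 0.0375·31 = 25.5219
  x_1 = 0.2189·9 + 1.3449·60 + 0.1355·31 = 86.8641
  x_2 = 0.3190·9 + 0.3466·60 + 1.2727·31 = 63.1191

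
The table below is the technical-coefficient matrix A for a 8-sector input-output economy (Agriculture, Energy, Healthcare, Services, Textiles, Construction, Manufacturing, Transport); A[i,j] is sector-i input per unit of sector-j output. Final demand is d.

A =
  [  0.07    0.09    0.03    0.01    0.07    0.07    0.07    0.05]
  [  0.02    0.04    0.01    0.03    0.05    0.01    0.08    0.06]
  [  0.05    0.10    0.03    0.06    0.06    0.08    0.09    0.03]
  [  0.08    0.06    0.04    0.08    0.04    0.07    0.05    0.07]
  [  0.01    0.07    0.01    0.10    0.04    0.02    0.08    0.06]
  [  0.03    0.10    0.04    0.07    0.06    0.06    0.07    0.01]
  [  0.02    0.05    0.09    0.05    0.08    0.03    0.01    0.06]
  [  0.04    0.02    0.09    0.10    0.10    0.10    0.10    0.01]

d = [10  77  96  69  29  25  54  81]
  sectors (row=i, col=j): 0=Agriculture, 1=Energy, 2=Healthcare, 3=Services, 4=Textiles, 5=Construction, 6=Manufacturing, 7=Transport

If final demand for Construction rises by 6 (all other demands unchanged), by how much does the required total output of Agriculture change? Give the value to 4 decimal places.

0.6514

Form M = I − A:
  [  0.93   -0.09   -0.03   -0.01   -0.07   -0.07   -0.07   -0.05]
  [ -0.02    0.96   -0.01   -0.03   -0.05   -0.01   -0.08   -0.06]
  [ -0.05   -0.10    0.97   -0.06   -0.06   -0.08   -0.09   -0.03]
  [ -0.08   -0.06   -0.04    0.92   -0.04   -0.07   -0.05   -0.07]
  [ -0.01   -0.07   -0.01   -0.10    0.96   -0.02   -0.08   -0.06]
  [ -0.03   -0.10   -0.04   -0.07   -0.06    0.94   -0.07   -0.01]
  [ -0.02   -0.05   -0.09   -0.05   -0.08   -0.03    0.99   -0.06]
  [ -0.04   -0.02   -0.09   -0.10   -0.10   -0.10   -0.10    0.99]
Leontief inverse L = M⁻¹:
  [  1.0978    0.1414    0.0630    0.0580    0.1198    0.1086    0.1237    0.0859]
  [  0.0387    1.0707    0.0357    0.0650    0.0841    0.0366    0.1138    0.0849]
  [  0.0816    0.1556    1.0659    0.1125    0.1125    0.1214    0.1457    0.0707]
  [  0.1161    0.1170    0.0776    1.1341    0.0945    0.1180    0.1090    0.1090]
  [  0.0372    0.1100    0.0419    0.1455    1.0823    0.0553    0.1235    0.0937]
  [  0.0580    0.1489    0.0698    0.1163    0.1044    1.0953    0.1190    0.0469]
  [  0.0470    0.0958    0.1173    0.0972    0.1219    0.0679    1.0606    0.0910]
  [  0.0786    0.0891    0.1311    0.1647    0.1585    0.1512    0.1632    1.0561]
Total output x = L · d:
  x_0 = 1.0978·10 + 0.1414·77 + 0.0630·96 + 0.0580·69 + 0.1198·29 + 0.1086·25 + 0.1237·54 + 0.0859·81 = 51.7374
  x_1 = 0.0387·10 + 1.0707·77 + 0.0357·96 + 0.0650·69 + 0.0841·29 + 0.0366·25 + 0.1138·54 + 0.0849·81 = 107.1220
  x_2 = 0.0816·10 + 0.1556·77 + 1.0659·96 + 0.1125·69 + 0.1125·29 + 0.1214·25 + 0.1457·54 + 0.0707·81 = 142.7897
  x_3 = 0.1161·10 + 0.1170·77 + 0.0776·96 + 1.1341·69 + 0.0945·29 + 0.1180·25 + 0.1090·54 + 0.1090·81 = 116.2838
  x_4 = 0.0372·10 + 0.1100·77 + 0.0419·96 + 0.1455·69 + 1.0823·29 + 0.0553·25 + 0.1235·54 + 0.0937·81 = 69.9328
  x_5 = 0.0580·10 + 0.1489·77 + 0.0698·96 + 0.1163·69 + 0.1044·29 + 1.0953·25 + 0.1190·54 + 0.0469·81 = 67.3972
  x_6 = 0.0470·10 + 0.0958·77 + 0.1173·96 + 0.0972·69 + 0.1219·29 + 0.0679·25 + 1.0606·54 + 0.0910·81 = 95.6898
  x_7 = 0.0786·10 + 0.0891·77 + 0.1311·96 + 0.1647·69 + 0.1585·29 + 0.1512·25 + 0.1632·54 + 1.0561·81 = 134.3367
Δx_0 = L[0,5] · Δd_5 = 0.1086 · 6 = 0.6514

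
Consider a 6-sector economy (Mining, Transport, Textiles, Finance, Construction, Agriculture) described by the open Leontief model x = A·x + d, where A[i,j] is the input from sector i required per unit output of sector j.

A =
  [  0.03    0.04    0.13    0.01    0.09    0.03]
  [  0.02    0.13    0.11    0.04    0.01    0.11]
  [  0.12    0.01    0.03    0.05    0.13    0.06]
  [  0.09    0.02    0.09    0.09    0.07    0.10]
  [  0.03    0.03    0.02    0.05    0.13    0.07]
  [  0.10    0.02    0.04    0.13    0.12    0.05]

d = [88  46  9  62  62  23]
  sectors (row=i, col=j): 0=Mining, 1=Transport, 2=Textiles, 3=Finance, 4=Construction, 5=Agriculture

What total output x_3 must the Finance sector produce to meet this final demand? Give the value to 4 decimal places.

Form M = I − A:
  [  0.97   -0.04   -0.13   -0.01   -0.09   -0.03]
  [ -0.02    0.87   -0.11   -0.04   -0.01   -0.11]
  [ -0.12   -0.01    0.97   -0.05   -0.13   -0.06]
  [ -0.09   -0.02   -0.09    0.91   -0.07   -0.10]
  [ -0.03   -0.03   -0.02   -0.05    0.87   -0.07]
  [ -0.10   -0.02   -0.04   -0.13   -0.12    0.95]
Leontief inverse L = M⁻¹:
  [  1.0669    0.0584    0.1591    0.0405    0.1471    0.0656]
  [  0.0705    1.1627    0.1576    0.0877    0.0735    0.1615]
  [  0.1577    0.0307    1.0718    0.0871    0.1976    0.1000]
  [  0.1438    0.0430    0.1391    1.1395    0.1484    0.1492]
  [  0.0630    0.0488    0.0508    0.0861    1.1858    0.1073]
  [  0.1481    0.0440    0.0906    0.1766    0.1955    1.1011]
Total output x = L · d:
  x_0 = 1.0669·88 + 0.0584·46 + 0.1591·9 + 0.0405·62 + 0.1471·62 + 0.0656·23 = 111.1443
  x_1 = 0.0705·88 + 1.1627·46 + 0.1576·9 + 0.0877·62 + 0.0735·62 + 0.1615·23 = 74.8180
  x_2 = 0.1577·88 + 0.0307·46 + 1.0718·9 + 0.0871·62 + 0.1976·62 + 0.1000·23 = 44.8910
  x_3 = 0.1438·88 + 0.0430·46 + 0.1391·9 + 1.1395·62 + 0.1484·62 + 0.1492·23 = 99.1604
  x_4 = 0.0630·88 + 0.0488·46 + 0.0508·9 + 0.0861·62 + 1.1858·62 + 0.1073·23 = 89.5780
  x_5 = 0.1481·88 + 0.0440·46 + 0.0906·9 + 0.1766·62 + 0.1955·62 + 1.1011·23 = 64.2596

99.1604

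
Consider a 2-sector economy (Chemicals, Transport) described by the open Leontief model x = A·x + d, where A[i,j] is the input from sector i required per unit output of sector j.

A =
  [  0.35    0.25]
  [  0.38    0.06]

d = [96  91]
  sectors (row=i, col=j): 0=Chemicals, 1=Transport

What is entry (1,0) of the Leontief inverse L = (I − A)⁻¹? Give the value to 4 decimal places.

L[1,0] = 0.7364

Form M = I − A:
  [  0.65   -0.25]
  [ -0.38    0.94]
Leontief inverse L = M⁻¹:
  [  1.8217    0.4845]
  [  0.7364    1.2597]
Total output x = L · d:
  x_0 = 1.8217·96 + 0.4845·91 = 218.9729
  x_1 = 0.7364·96 + 1.2597·91 = 185.3295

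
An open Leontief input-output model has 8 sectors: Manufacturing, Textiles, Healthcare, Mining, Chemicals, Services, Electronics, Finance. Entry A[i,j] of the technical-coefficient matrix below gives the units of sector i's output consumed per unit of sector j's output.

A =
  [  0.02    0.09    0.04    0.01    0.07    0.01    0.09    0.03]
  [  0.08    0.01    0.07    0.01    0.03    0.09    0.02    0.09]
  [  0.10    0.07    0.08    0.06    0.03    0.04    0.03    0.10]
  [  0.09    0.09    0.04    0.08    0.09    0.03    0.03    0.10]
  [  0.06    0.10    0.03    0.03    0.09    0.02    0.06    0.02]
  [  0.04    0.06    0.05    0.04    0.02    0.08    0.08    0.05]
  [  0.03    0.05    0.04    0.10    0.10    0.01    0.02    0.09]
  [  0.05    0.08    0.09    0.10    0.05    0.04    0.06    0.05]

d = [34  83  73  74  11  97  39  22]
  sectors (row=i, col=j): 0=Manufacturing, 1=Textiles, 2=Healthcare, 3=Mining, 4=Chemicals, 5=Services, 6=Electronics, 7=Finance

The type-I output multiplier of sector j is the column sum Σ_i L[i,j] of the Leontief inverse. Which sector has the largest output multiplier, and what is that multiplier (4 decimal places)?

Textiles (1.9990)

Form M = I − A:
  [  0.98   -0.09   -0.04   -0.01   -0.07   -0.01   -0.09   -0.03]
  [ -0.08    0.99   -0.07   -0.01   -0.03   -0.09   -0.02   -0.09]
  [ -0.10   -0.07    0.92   -0.06   -0.03   -0.04   -0.03   -0.10]
  [ -0.09   -0.09   -0.04    0.92   -0.09   -0.03   -0.03   -0.10]
  [ -0.06   -0.10   -0.03   -0.03    0.91   -0.02   -0.06   -0.02]
  [ -0.04   -0.06   -0.05   -0.04   -0.02    0.92   -0.08   -0.05]
  [ -0.03   -0.05   -0.04   -0.10   -0.10   -0.01    0.98   -0.09]
  [ -0.05   -0.08   -0.09   -0.10   -0.05   -0.04   -0.06    0.95]
Leontief inverse L = M⁻¹:
  [  1.0584    0.1308    0.0758    0.0438    0.1103    0.0359    0.1177    0.0738]
  [  0.1205    1.0617    0.1127    0.0488    0.0694    0.1197    0.0600    0.1348]
  [  0.1556    0.1344    1.1348    0.1091    0.0836    0.0774    0.0764    0.1617]
  [  0.1496    0.1599    0.0960    1.1309    0.1510    0.0696    0.0795    0.1634]
  [  0.1028    0.1478    0.0688    0.0638    1.1353    0.0493    0.0941    0.0666]
  [  0.0842    0.1098    0.0932    0.0824    0.0642    1.1125    0.1164    0.1025]
  [  0.0817    0.1095    0.0854    0.1450    0.1521    0.0411    1.0586    0.1429]
  [  0.1105    0.1452    0.1440    0.1518    0.1075    0.0787    0.1036    1.1172]
Total output x = L · d:
  x_0 = 1.0584·34 + 0.1308·83 + 0.0758·73 + 0.0438·74 + 0.1103·11 + 0.0359·97 + 0.1177·39 + 0.0738·22 = 66.5294
  x_1 = 0.1205·34 + 1.0617·83 + 0.1127·73 + 0.0488·74 + 0.0694·11 + 0.1197·97 + 0.0600·39 + 0.1348·22 = 121.7340
  x_2 = 0.1556·34 + 0.1344·83 + 1.1348·73 + 0.1091·74 + 0.0836·11 + 0.0774·97 + 0.0764·39 + 0.1617·22 = 122.3240
  x_3 = 0.1496·34 + 0.1599·83 + 0.0960·73 + 1.1309·74 + 0.1510·11 + 0.0696·97 + 0.0795·39 + 0.1634·22 = 124.1553
  x_4 = 0.1028·34 + 0.1478·83 + 0.0688·73 + 0.0638·74 + 1.1353·11 + 0.0493·97 + 0.0941·39 + 0.0666·22 = 47.9117
  x_5 = 0.0842·34 + 0.1098·83 + 0.0932·73 + 0.0824·74 + 0.0642·11 + 1.1125·97 + 0.1164·39 + 0.1025·22 = 140.2911
  x_6 = 0.0817·34 + 0.1095·83 + 0.0854·73 + 0.1450·74 + 0.1521·11 + 0.0411·97 + 1.0586·39 + 0.1429·22 = 78.9117
  x_7 = 0.1105·34 + 0.1452·83 + 0.1440·73 + 0.1518·74 + 0.1075·11 + 0.0787·97 + 0.1036·39 + 1.1172·22 = 74.9809
Output multipliers (column sums of L):
  Manufacturing: 1.8632
  Textiles: 1.9990
  Healthcare: 1.8107
  Mining: 1.7758
  Chemicals: 1.8736
  Services: 1.5840
  Electronics: 1.7063
  Finance: 1.9628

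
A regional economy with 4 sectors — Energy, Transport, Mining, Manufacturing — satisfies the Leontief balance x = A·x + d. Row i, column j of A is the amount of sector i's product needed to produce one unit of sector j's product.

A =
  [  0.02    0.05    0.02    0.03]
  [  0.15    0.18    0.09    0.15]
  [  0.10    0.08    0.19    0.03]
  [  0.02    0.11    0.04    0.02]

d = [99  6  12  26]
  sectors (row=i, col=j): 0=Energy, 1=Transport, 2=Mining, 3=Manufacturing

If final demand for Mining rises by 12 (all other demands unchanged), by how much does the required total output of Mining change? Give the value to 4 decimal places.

15.0852

Form M = I − A:
  [  0.98   -0.05   -0.02   -0.03]
  [ -0.15    0.82   -0.09   -0.15]
  [ -0.10   -0.08    0.81   -0.03]
  [ -0.02   -0.11   -0.04    0.98]
Leontief inverse L = M⁻¹:
  [  1.0361    0.0726    0.0358    0.0439]
  [  0.2155    1.2757    0.1573    0.2067]
  [  0.1511    0.1405    1.2571    0.0646]
  [  0.0515    0.1504    0.0697    1.0471]
Total output x = L · d:
  x_0 = 1.0361·99 + 0.0726·6 + 0.0358·12 + 0.0439·26 = 104.5774
  x_1 = 0.2155·99 + 1.2757·6 + 0.1573·12 + 0.2067·26 = 36.2527
  x_2 = 0.1511·99 + 0.1405·6 + 1.2571·12 + 0.0646·26 = 32.5677
  x_3 = 0.0515·99 + 0.1504·6 + 0.0697·12 + 1.0471·26 = 34.0633
Δx_2 = L[2,2] · Δd_2 = 1.2571 · 12 = 15.0852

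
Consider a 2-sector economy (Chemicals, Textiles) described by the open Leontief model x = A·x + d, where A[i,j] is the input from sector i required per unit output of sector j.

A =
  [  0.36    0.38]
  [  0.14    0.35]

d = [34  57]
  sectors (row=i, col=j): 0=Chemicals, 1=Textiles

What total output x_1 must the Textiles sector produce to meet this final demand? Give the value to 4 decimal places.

113.6714

Form M = I − A:
  [  0.64   -0.38]
  [ -0.14    0.65]
Leontief inverse L = M⁻¹:
  [  1.7916    1.0474]
  [  0.3859    1.7641]
Total output x = L · d:
  x_0 = 1.7916·34 + 1.0474·57 = 120.6174
  x_1 = 0.3859·34 + 1.7641·57 = 113.6714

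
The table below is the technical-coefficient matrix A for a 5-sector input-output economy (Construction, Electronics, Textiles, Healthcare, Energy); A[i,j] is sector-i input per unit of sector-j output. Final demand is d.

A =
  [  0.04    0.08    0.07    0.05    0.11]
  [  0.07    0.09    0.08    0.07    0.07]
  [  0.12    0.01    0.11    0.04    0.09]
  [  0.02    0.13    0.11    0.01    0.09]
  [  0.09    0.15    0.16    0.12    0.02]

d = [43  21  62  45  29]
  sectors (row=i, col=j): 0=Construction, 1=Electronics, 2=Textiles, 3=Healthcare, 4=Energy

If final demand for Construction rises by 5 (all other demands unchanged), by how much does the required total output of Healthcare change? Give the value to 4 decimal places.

0.3469

Form M = I − A:
  [  0.96   -0.08   -0.07   -0.05   -0.11]
  [ -0.07    0.91   -0.08   -0.07   -0.07]
  [ -0.12   -0.01    0.89   -0.04   -0.09]
  [ -0.02   -0.13   -0.11    0.99   -0.09]
  [ -0.09   -0.15   -0.16   -0.12    0.98]
Leontief inverse L = M⁻¹:
  [  1.0845    0.1345    0.1356    0.0882    0.1519]
  [  0.1151    1.1454    0.1465    0.1070    0.1180]
  [  0.1661    0.0613    1.1765    0.0770    0.1381]
  [  0.0694    0.1799    0.1753    1.0495    0.1331]
  [  0.1528    0.2197    0.2484    0.1656    1.0913]
Total output x = L · d:
  x_0 = 1.0845·43 + 0.1345·21 + 0.1356·62 + 0.0882·45 + 0.1519·29 = 66.2354
  x_1 = 0.1151·43 + 1.1454·21 + 0.1465·62 + 0.1070·45 + 0.1180·29 = 46.3211
  x_2 = 0.1661·43 + 0.0613·21 + 1.1765·62 + 0.0770·45 + 0.1381·29 = 88.8447
  x_3 = 0.0694·43 + 0.1799·21 + 0.1753·62 + 1.0495·45 + 0.1331·29 = 68.7181
  x_4 = 0.1528·43 + 0.2197·21 + 0.2484·62 + 0.1656·45 + 1.0913·29 = 65.6844
Δx_3 = L[3,0] · Δd_0 = 0.0694 · 5 = 0.3469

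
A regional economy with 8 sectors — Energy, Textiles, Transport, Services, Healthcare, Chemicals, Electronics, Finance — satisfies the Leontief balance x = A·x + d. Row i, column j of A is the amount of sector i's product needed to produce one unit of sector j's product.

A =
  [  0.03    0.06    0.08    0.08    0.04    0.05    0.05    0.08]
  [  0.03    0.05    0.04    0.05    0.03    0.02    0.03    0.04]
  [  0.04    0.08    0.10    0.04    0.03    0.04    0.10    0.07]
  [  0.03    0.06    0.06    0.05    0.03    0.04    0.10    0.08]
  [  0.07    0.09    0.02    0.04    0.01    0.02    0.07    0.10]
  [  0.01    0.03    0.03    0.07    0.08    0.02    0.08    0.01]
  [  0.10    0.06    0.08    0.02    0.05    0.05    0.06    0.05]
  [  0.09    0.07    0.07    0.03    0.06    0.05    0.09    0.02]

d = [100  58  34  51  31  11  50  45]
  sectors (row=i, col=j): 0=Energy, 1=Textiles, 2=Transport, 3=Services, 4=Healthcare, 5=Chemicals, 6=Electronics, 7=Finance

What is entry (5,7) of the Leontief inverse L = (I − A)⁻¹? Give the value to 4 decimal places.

Form M = I − A:
  [  0.97   -0.06   -0.08   -0.08   -0.04   -0.05   -0.05   -0.08]
  [ -0.03    0.95   -0.04   -0.05   -0.03   -0.02   -0.03   -0.04]
  [ -0.04   -0.08    0.90   -0.04   -0.03   -0.04   -0.10   -0.07]
  [ -0.03   -0.06   -0.06    0.95   -0.03   -0.04   -0.10   -0.08]
  [ -0.07   -0.09   -0.02   -0.04    0.99   -0.02   -0.07   -0.10]
  [ -0.01   -0.03   -0.03   -0.07   -0.08    0.98   -0.08   -0.01]
  [ -0.10   -0.06   -0.08   -0.02   -0.05   -0.05    0.94   -0.05]
  [ -0.09   -0.07   -0.07   -0.03   -0.06   -0.05   -0.09    0.98]
Leontief inverse L = M⁻¹:
  [  1.0728    0.1121    0.1321    0.1172    0.0740    0.0808    0.1115    0.1252]
  [  0.0559    1.0821    0.0716    0.0732    0.0501    0.0388    0.0665    0.0687]
  [  0.0876    0.1356    1.1577    0.0786    0.0664    0.0734    0.1630    0.1176]
  [  0.0744    0.1097    0.1110    1.0844    0.0636    0.0704    0.1570    0.1222]
  [  0.1100    0.1352    0.0669    0.0735    1.0412    0.0485    0.1200    0.1381]
  [  0.0426    0.0677    0.0645    0.0949    0.1017    1.0411    0.1219    0.0458]
  [  0.1419    0.1122    0.1330    0.0596    0.0839    0.0811    1.1179    0.0969]
  [  0.1330    0.1227    0.1229    0.0696    0.0937    0.0811    0.1477    1.0687]
Total output x = L · d:
  x_0 = 1.0728·100 + 0.1121·58 + 0.1321·34 + 0.1172·51 + 0.0740·31 + 0.0808·11 + 0.1115·50 + 0.1252·45 = 138.6446
  x_1 = 0.0559·100 + 1.0821·58 + 0.0716·34 + 0.0732·51 + 0.0501·31 + 0.0388·11 + 0.0665·50 + 0.0687·45 = 82.9192
  x_2 = 0.0876·100 + 0.1356·58 + 1.1577·34 + 0.0786·51 + 0.0664·31 + 0.0734·11 + 0.1630·50 + 0.1176·45 = 76.3043
  x_3 = 0.0744·100 + 0.1097·58 + 0.1110·34 + 1.0844·51 + 0.0636·31 + 0.0704·11 + 0.1570·50 + 0.1222·45 = 88.9711
  x_4 = 0.1100·100 + 0.1352·58 + 0.0669·34 + 0.0735·51 + 1.0412·31 + 0.0485·11 + 0.1200·50 + 0.1381·45 = 69.8932
  x_5 = 0.0426·100 + 0.0677·58 + 0.0645·34 + 0.0949·51 + 0.1017·31 + 1.0411·11 + 0.1219·50 + 0.0458·45 = 37.9769
  x_6 = 0.1419·100 + 0.1122·58 + 0.1330·34 + 0.0596·51 + 0.0839·31 + 0.0811·11 + 1.1179·50 + 0.0969·45 = 92.0081
  x_7 = 0.1330·100 + 0.1227·58 + 0.1229·34 + 0.0696·51 + 0.0937·31 + 0.0811·11 + 0.1477·50 + 1.0687·45 = 87.4142

L[5,7] = 0.0458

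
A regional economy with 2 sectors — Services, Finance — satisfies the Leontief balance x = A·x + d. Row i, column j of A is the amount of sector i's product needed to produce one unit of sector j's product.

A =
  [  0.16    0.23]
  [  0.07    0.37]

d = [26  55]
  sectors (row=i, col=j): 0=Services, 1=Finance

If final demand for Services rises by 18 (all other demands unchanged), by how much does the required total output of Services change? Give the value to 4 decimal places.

Form M = I − A:
  [  0.84   -0.23]
  [ -0.07    0.63]
Leontief inverse L = M⁻¹:
  [  1.2278    0.4483]
  [  0.1364    1.6371]
Total output x = L · d:
  x_0 = 1.2278·26 + 0.4483·55 = 56.5777
  x_1 = 0.1364·26 + 1.6371·55 = 93.5880
Δx_0 = L[0,0] · Δd_0 = 1.2278 · 18 = 22.1010

22.1010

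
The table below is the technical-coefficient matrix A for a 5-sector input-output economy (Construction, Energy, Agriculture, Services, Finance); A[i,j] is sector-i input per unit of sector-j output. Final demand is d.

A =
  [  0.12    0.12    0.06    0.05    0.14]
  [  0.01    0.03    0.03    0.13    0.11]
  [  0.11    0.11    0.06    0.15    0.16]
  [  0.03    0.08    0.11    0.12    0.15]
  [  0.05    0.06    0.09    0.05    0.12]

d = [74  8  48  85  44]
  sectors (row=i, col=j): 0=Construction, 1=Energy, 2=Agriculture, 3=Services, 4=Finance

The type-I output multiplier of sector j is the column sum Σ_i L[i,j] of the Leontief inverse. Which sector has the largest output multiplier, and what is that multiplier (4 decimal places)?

Form M = I − A:
  [  0.88   -0.12   -0.06   -0.05   -0.14]
  [ -0.01    0.97   -0.03   -0.13   -0.11]
  [ -0.11   -0.11    0.94   -0.15   -0.16]
  [ -0.03   -0.08   -0.11    0.88   -0.15]
  [ -0.05   -0.06   -0.09   -0.05    0.88]
Leontief inverse L = M⁻¹:
  [  1.1723    0.1849    0.1201    0.1288    0.2534]
  [  0.0384    1.0709    0.0759    0.1838    0.1851]
  [  0.1700    0.1892    1.1386    0.2487    0.3001]
  [  0.0802    0.1463    0.1769    1.2080    0.2691]
  [  0.0912    0.1112    0.1385    0.1139    1.2094]
Total output x = L · d:
  x_0 = 1.1723·74 + 0.1849·8 + 0.1201·48 + 0.1288·85 + 0.2534·44 = 116.0858
  x_1 = 0.0384·74 + 1.0709·8 + 0.0759·48 + 0.1838·85 + 0.1851·44 = 38.8237
  x_2 = 0.1700·74 + 0.1892·8 + 1.1386·48 + 0.2487·85 + 0.3001·44 = 103.0923
  x_3 = 0.0802·74 + 0.1463·8 + 0.1769·48 + 1.2080·85 + 0.2691·44 = 130.1200
  x_4 = 0.0912·74 + 0.1112·8 + 0.1385·48 + 0.1139·85 + 1.2094·44 = 77.1796
Output multipliers (column sums of L):
  Construction: 1.5521
  Energy: 1.7025
  Agriculture: 1.6499
  Services: 1.8833
  Finance: 2.2171

Finance (2.2171)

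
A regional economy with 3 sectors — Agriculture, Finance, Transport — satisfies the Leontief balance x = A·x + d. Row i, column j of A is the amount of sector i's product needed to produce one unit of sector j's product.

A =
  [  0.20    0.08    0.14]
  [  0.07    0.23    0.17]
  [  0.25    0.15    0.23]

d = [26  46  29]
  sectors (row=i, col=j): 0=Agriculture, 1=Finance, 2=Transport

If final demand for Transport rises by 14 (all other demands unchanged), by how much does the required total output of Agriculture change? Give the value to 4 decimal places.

4.0681

Form M = I − A:
  [  0.80   -0.08   -0.14]
  [ -0.07    0.77   -0.17]
  [ -0.25   -0.15    0.77]
Leontief inverse L = M⁻¹:
  [  1.3581    0.1977    0.2906]
  [  0.2307    1.3907    0.3490]
  [  0.4859    0.3351    1.4610]
Total output x = L · d:
  x_0 = 1.3581·26 + 0.1977·46 + 0.2906·29 = 52.8321
  x_1 = 0.2307·26 + 1.3907·46 + 0.3490·29 = 80.0899
  x_2 = 0.4859·26 + 0.3351·46 + 1.4610·29 = 70.4175
Δx_0 = L[0,2] · Δd_2 = 0.2906 · 14 = 4.0681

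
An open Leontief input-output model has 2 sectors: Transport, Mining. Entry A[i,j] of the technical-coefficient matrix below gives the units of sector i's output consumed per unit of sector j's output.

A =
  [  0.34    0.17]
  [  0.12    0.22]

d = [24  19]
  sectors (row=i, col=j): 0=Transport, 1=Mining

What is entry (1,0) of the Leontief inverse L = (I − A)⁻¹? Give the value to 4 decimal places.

Form M = I − A:
  [  0.66   -0.17]
  [ -0.12    0.78]
Leontief inverse L = M⁻¹:
  [  1.5777    0.3439]
  [  0.2427    1.3350]
Total output x = L · d:
  x_0 = 1.5777·24 + 0.3439·19 = 44.3972
  x_1 = 0.2427·24 + 1.3350·19 = 31.1893

L[1,0] = 0.2427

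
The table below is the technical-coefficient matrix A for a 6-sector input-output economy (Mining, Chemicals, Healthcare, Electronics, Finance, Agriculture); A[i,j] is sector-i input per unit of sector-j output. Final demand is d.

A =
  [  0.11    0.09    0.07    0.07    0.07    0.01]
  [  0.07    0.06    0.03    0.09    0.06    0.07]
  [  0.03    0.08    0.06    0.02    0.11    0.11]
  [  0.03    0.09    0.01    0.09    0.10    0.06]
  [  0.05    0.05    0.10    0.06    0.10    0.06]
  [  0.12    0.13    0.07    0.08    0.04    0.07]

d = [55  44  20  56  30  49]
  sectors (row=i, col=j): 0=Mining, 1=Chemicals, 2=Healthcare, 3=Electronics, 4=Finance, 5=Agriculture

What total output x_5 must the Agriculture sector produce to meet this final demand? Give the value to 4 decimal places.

Form M = I − A:
  [  0.89   -0.09   -0.07   -0.07   -0.07   -0.01]
  [ -0.07    0.94   -0.03   -0.09   -0.06   -0.07]
  [ -0.03   -0.08    0.94   -0.02   -0.11   -0.11]
  [ -0.03   -0.09   -0.01    0.91   -0.10   -0.06]
  [ -0.05   -0.05   -0.10   -0.06    0.90   -0.06]
  [ -0.12   -0.13   -0.07   -0.08   -0.04    0.93]
Leontief inverse L = M⁻¹:
  [  1.1570    0.1456    0.1097    0.1189    0.1286    0.0523]
  [  0.1155    1.1146    0.0656    0.1375    0.1114    0.1090]
  [  0.0809    0.1388    1.1043    0.0689    0.1652    0.1570]
  [  0.0731    0.1418    0.0457    1.1383    0.1516    0.1001]
  [  0.0967    0.1083    0.1432    0.1073    1.1601    0.1079]
  [  0.1820    0.2019    0.1165    0.1423    0.1075    1.1223]
Total output x = L · d:
  x_0 = 1.1570·55 + 0.1456·44 + 0.1097·20 + 0.1189·56 + 0.1286·30 + 0.0523·49 = 85.3168
  x_1 = 0.1155·55 + 1.1146·44 + 0.0656·20 + 0.1375·56 + 0.1114·30 + 0.1090·49 = 73.0870
  x_2 = 0.0809·55 + 0.1388·44 + 1.1043·20 + 0.0689·56 + 0.1652·30 + 0.1570·49 = 49.1534
  x_3 = 0.0731·55 + 0.1418·44 + 0.0457·20 + 1.1383·56 + 0.1516·30 + 0.1001·49 = 84.3717
  x_4 = 0.0967·55 + 0.1083·44 + 0.1432·20 + 0.1073·56 + 1.1601·30 + 0.1079·49 = 59.0472
  x_5 = 0.1820·55 + 0.2019·44 + 0.1165·20 + 0.1423·56 + 0.1075·30 + 1.1223·49 = 87.4104

87.4104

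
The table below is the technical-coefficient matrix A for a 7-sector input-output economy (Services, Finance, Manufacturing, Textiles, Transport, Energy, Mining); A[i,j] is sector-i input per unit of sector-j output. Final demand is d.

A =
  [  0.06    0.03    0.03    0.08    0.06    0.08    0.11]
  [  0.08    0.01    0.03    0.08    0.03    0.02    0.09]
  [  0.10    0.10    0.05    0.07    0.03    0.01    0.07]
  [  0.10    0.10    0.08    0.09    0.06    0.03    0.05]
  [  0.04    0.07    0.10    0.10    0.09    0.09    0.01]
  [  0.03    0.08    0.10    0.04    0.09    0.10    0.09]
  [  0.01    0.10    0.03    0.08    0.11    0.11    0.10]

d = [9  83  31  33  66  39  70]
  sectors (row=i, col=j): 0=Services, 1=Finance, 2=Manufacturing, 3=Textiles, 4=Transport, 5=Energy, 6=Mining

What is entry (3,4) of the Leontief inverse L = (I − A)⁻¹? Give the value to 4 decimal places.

L[3,4] = 0.1203

Form M = I − A:
  [  0.94   -0.03   -0.03   -0.08   -0.06   -0.08   -0.11]
  [ -0.08    0.99   -0.03   -0.08   -0.03   -0.02   -0.09]
  [ -0.10   -0.10    0.95   -0.07   -0.03   -0.01   -0.07]
  [ -0.10   -0.10   -0.08    0.91   -0.06   -0.03   -0.05]
  [ -0.04   -0.07   -0.10   -0.10    0.91   -0.09   -0.01]
  [ -0.03   -0.08   -0.10   -0.04   -0.09    0.90   -0.09]
  [ -0.01   -0.10   -0.03   -0.08   -0.11   -0.11    0.90]
Leontief inverse L = M⁻¹:
  [  1.1081    0.0947    0.0837    0.1473    0.1237    0.1402    0.1750]
  [  0.1182    1.0586    0.0676    0.1322    0.0769    0.0640    0.1402]
  [  0.1501    0.1522    1.0923    0.1337    0.0815    0.0577    0.1326]
  [  0.1613    0.1637    0.1339    1.1654    0.1203    0.0851    0.1211]
  [  0.1015    0.1373    0.1607    0.1727    1.1501    0.1438    0.0754]
  [  0.0882    0.1525    0.1618    0.1166    0.1587    1.1638    0.1632]
  [  0.0680    0.1737    0.0962    0.1597    0.1833    0.1780    1.1730]
Total output x = L · d:
  x_0 = 1.1081·9 + 0.0947·83 + 0.0837·31 + 0.1473·33 + 0.1237·66 + 0.1402·39 + 0.1750·70 = 51.1625
  x_1 = 0.1182·9 + 1.0586·83 + 0.0676·31 + 0.1322·33 + 0.0769·66 + 0.0640·39 + 0.1402·70 = 112.7715
  x_2 = 0.1501·9 + 0.1522·83 + 1.0923·31 + 0.1337·33 + 0.0815·66 + 0.0577·39 + 0.1326·70 = 69.1690
  x_3 = 0.1613·9 + 0.1637·83 + 0.1339·31 + 1.1654·33 + 0.1203·66 + 0.0851·39 + 0.1211·70 = 77.3890
  x_4 = 0.1015·9 + 0.1373·83 + 0.1607·31 + 0.1727·33 + 1.1501·66 + 0.1438·39 + 0.0754·70 = 109.7863
  x_5 = 0.0882·9 + 0.1525·83 + 0.1618·31 + 0.1166·33 + 0.1587·66 + 1.1638·39 + 0.1632·70 = 89.6096
  x_6 = 0.0680·9 + 0.1737·83 + 0.0962·31 + 0.1597·33 + 0.1833·66 + 0.1780·39 + 1.1730·70 = 124.4317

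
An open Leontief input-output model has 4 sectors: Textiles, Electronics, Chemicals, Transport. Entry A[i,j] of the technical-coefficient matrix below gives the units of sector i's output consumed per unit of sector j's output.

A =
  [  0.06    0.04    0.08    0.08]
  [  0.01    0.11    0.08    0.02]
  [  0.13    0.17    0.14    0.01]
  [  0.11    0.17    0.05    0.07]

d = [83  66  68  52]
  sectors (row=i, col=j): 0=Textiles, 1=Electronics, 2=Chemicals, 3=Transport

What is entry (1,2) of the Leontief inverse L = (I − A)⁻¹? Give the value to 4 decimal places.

Form M = I − A:
  [  0.94   -0.04   -0.08   -0.08]
  [ -0.01    0.89   -0.08   -0.02]
  [ -0.13   -0.17    0.86   -0.01]
  [ -0.11   -0.17   -0.05    0.93]
Leontief inverse L = M⁻¹:
  [  1.0921    0.0897    0.1156    0.0971]
  [  0.0311    1.1518    0.1117    0.0286]
  [  0.1729    0.2440    1.2035    0.0331]
  [  0.1441    0.2343    0.0988    1.0938]
Total output x = L · d:
  x_0 = 1.0921·83 + 0.0897·66 + 0.1156·68 + 0.0971·52 = 109.4783
  x_1 = 0.0311·83 + 1.1518·66 + 0.1117·68 + 0.0286·52 = 87.6808
  x_2 = 0.1729·83 + 0.2440·66 + 1.2035·68 + 0.0331·52 = 114.0094
  x_3 = 0.1441·83 + 0.2343·66 + 0.0988·68 + 1.0938·52 = 91.0202

L[1,2] = 0.1117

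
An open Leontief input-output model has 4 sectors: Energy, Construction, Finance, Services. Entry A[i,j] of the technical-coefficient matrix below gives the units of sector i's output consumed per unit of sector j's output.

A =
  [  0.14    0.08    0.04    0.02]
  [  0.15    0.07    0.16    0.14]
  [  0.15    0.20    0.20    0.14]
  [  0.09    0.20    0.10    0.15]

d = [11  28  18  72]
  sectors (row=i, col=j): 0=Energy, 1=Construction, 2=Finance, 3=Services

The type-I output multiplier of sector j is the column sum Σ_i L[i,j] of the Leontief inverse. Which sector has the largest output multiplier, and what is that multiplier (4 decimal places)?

Form M = I − A:
  [  0.86   -0.08   -0.04   -0.02]
  [ -0.15    0.93   -0.16   -0.14]
  [ -0.15   -0.20    0.80   -0.14]
  [ -0.09   -0.20   -0.10    0.85]
Leontief inverse L = M⁻¹:
  [  1.2111    0.1395    0.0969    0.0674]
  [  0.2896    1.2174    0.2898    0.2551]
  [  0.3409    0.3913    1.3828    0.3002]
  [  0.2365    0.3472    0.2411    1.2789]
Total output x = L · d:
  x_0 = 1.2111·11 + 0.1395·28 + 0.0969·18 + 0.0674·72 = 23.8275
  x_1 = 0.2896·11 + 1.2174·28 + 0.2898·18 + 0.2551·72 = 60.8524
  x_2 = 0.3409·11 + 0.3913·28 + 1.3828·18 + 0.3002·72 = 61.2117
  x_3 = 0.2365·11 + 0.3472·28 + 0.2411·18 + 1.2789·72 = 108.7484
Output multipliers (column sums of L):
  Energy: 2.0780
  Construction: 2.0954
  Finance: 2.0107
  Services: 1.9017

Construction (2.0954)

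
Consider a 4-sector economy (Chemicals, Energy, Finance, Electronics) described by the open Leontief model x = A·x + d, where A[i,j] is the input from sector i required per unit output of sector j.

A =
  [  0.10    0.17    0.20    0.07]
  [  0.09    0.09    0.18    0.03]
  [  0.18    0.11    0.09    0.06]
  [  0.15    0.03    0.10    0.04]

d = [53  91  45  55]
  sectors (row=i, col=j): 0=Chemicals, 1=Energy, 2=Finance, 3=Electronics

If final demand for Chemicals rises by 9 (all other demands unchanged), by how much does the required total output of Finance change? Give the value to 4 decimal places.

2.5163

Form M = I − A:
  [  0.90   -0.17   -0.20   -0.07]
  [ -0.09    0.91   -0.18   -0.03]
  [ -0.18   -0.11    0.91   -0.06]
  [ -0.15   -0.03   -0.10    0.96]
Leontief inverse L = M⁻¹:
  [  1.2256    0.2736    0.3365    0.1189]
  [  0.1840    1.1692    0.2791    0.0674]
  [  0.2796    0.2021    1.2116    0.1024]
  [  0.2264    0.1003    0.1875    1.0730]
Total output x = L · d:
  x_0 = 1.2256·53 + 0.2736·91 + 0.3365·45 + 0.1189·55 = 111.5377
  x_1 = 0.1840·53 + 1.1692·91 + 0.2791·45 + 0.0674·55 = 132.4184
  x_2 = 0.2796·53 + 0.2021·91 + 1.2116·45 + 0.1024·55 = 93.3602
  x_3 = 0.2264·53 + 0.1003·91 + 0.1875·45 + 1.0730·55 = 88.5825
Δx_2 = L[2,0] · Δd_0 = 0.2796 · 9 = 2.5163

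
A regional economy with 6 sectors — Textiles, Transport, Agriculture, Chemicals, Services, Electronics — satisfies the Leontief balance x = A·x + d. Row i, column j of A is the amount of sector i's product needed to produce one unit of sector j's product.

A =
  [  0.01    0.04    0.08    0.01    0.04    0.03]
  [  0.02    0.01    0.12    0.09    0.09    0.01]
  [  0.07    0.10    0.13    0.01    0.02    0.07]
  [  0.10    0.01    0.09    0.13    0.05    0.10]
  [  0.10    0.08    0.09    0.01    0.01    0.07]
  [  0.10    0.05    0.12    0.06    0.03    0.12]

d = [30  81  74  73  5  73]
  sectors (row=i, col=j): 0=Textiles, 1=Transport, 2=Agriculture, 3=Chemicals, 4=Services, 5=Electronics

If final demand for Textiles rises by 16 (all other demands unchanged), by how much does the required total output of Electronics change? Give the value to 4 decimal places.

Form M = I − A:
  [  0.99   -0.04   -0.08   -0.01   -0.04   -0.03]
  [ -0.02    0.99   -0.12   -0.09   -0.09   -0.01]
  [ -0.07   -0.10    0.87   -0.01   -0.02   -0.07]
  [ -0.10   -0.01   -0.09    0.87   -0.05   -0.10]
  [ -0.10   -0.08   -0.09   -0.01    0.99   -0.07]
  [ -0.10   -0.05   -0.12   -0.06   -0.03    0.88]
Leontief inverse L = M⁻¹:
  [  1.0327    0.0608    0.1184    0.0237    0.0524    0.0522]
  [  0.0614    1.0432    0.1796    0.1154    0.1083    0.0500]
  [  0.1071    0.1353    1.2015    0.0371    0.0461    0.1086]
  [  0.1553    0.0498    0.1722    1.1702    0.0782    0.1588]
  [  0.1312    0.1097    0.1519    0.0336    1.0333    0.1038]
  [  0.1505    0.0918    0.2044    0.0952    0.0589    1.1743]
Total output x = L · d:
  x_0 = 1.0327·30 + 0.0608·81 + 0.1184·74 + 0.0237·73 + 0.0524·5 + 0.0522·73 = 50.4703
  x_1 = 0.0614·30 + 1.0432·81 + 0.1796·74 + 0.1154·73 + 0.1083·5 + 0.0500·73 = 112.2355
  x_2 = 0.1071·30 + 0.1353·81 + 1.2015·74 + 0.0371·73 + 0.0461·5 + 0.1086·73 = 113.9465
  x_3 = 0.1553·30 + 0.0498·81 + 0.1722·74 + 1.1702·73 + 0.0782·5 + 0.1588·73 = 118.8419
  x_4 = 0.1312·30 + 0.1097·81 + 0.1519·74 + 0.0336·73 + 1.0333·5 + 0.1038·73 = 39.2654
  x_5 = 0.1505·30 + 0.0918·81 + 0.2044·74 + 0.0952·73 + 0.0589·5 + 1.1743·73 = 120.0464
Δx_5 = L[5,0] · Δd_0 = 0.1505 · 16 = 2.4080

2.4080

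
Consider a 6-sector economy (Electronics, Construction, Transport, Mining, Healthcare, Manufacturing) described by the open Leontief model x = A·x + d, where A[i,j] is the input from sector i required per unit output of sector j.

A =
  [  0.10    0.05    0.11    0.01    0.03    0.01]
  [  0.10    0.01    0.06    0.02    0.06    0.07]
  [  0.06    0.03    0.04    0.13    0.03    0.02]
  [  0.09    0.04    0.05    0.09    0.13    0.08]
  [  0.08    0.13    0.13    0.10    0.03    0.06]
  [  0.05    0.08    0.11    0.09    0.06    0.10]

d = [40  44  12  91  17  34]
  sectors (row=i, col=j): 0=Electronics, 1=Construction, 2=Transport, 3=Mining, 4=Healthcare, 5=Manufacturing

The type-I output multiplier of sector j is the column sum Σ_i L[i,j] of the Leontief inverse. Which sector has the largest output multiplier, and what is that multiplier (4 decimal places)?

Transport (1.8269)

Form M = I − A:
  [  0.90   -0.05   -0.11   -0.01   -0.03   -0.01]
  [ -0.10    0.99   -0.06   -0.02   -0.06   -0.07]
  [ -0.06   -0.03    0.96   -0.13   -0.03   -0.02]
  [ -0.09   -0.04   -0.05    0.91   -0.13   -0.08]
  [ -0.08   -0.13   -0.13   -0.10    0.97   -0.06]
  [ -0.05   -0.08   -0.11   -0.09   -0.06    0.90]
Leontief inverse L = M⁻¹:
  [  1.1397    0.0730    0.1478    0.0438    0.0520    0.0290]
  [  0.1417    1.0419    0.1070    0.0587    0.0859    0.0959]
  [  0.1039    0.0574    1.0805    0.1688    0.0658    0.0490]
  [  0.1561    0.0914    0.1219    1.1519    0.1764    0.1257]
  [  0.1501    0.1705    0.1947    0.1624    1.0804    0.1057]
  [  0.1142    0.1242    0.1750    0.1543    0.1082    1.1469]
Total output x = L · d:
  x_0 = 1.1397·40 + 0.0730·44 + 0.1478·12 + 0.0438·91 + 0.0520·17 + 0.0290·34 = 56.4295
  x_1 = 0.1417·40 + 1.0419·44 + 0.1070·12 + 0.0587·91 + 0.0859·17 + 0.0959·34 = 62.8613
  x_2 = 0.1039·40 + 0.0574·44 + 1.0805·12 + 0.1688·91 + 0.0658·17 + 0.0490·34 = 37.7981
  x_3 = 0.1561·40 + 0.0914·44 + 0.1219·12 + 1.1519·91 + 0.1764·17 + 0.1257·34 = 123.8232
  x_4 = 0.1501·40 + 0.1705·44 + 0.1947·12 + 0.1624·91 + 1.0804·17 + 0.1057·34 = 52.5803
  x_5 = 0.1142·40 + 0.1242·44 + 0.1750·12 + 0.1543·91 + 0.1082·17 + 1.1469·34 = 67.0079
Output multipliers (column sums of L):
  Electronics: 1.8057
  Construction: 1.5584
  Transport: 1.8269
  Mining: 1.7399
  Healthcare: 1.5689
  Manufacturing: 1.5522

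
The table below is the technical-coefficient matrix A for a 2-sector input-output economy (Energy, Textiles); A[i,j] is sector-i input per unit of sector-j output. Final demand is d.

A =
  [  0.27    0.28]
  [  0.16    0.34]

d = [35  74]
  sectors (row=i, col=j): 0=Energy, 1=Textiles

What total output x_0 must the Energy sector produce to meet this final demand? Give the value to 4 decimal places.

100.2746

Form M = I − A:
  [  0.73   -0.28]
  [ -0.16    0.66]
Leontief inverse L = M⁻¹:
  [  1.5103    0.6407]
  [  0.3661    1.6705]
Total output x = L · d:
  x_0 = 1.5103·35 + 0.6407·74 = 100.2746
  x_1 = 0.3661·35 + 1.6705·74 = 136.4302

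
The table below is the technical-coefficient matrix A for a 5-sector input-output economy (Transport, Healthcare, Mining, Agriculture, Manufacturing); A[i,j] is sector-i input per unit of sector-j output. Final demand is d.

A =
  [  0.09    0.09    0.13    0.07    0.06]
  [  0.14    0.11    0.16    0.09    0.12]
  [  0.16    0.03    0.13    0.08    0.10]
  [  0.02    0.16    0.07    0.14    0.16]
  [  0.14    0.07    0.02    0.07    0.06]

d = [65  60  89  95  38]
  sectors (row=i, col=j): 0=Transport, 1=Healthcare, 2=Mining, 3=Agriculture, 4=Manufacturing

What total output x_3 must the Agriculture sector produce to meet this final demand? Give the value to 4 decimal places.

Form M = I − A:
  [  0.91   -0.09   -0.13   -0.07   -0.06]
  [ -0.14    0.89   -0.16   -0.09   -0.12]
  [ -0.16   -0.03    0.87   -0.08   -0.10]
  [ -0.02   -0.16   -0.07    0.86   -0.16]
  [ -0.14   -0.07   -0.02   -0.07    0.94]
Leontief inverse L = M⁻¹:
  [  1.1893    0.1657    0.2233    0.1468    0.1458]
  [  0.2780    1.2151    0.2862    0.1957    0.2366]
  [  0.2659    0.1125    1.2273    0.1630    0.1896]
  [  0.1408    0.2646    0.1758    1.2405    0.2726]
  [  0.2140    0.1373    0.0938    0.1323    1.1275]
Total output x = L · d:
  x_0 = 1.1893·65 + 0.1657·60 + 0.2233·89 + 0.1468·95 + 0.1458·38 = 126.6067
  x_1 = 0.2780·65 + 1.2151·60 + 0.2862·89 + 0.1957·95 + 0.2366·38 = 144.0279
  x_2 = 0.2659·65 + 0.1125·60 + 1.2273·89 + 0.1630·95 + 0.1896·38 = 155.9523
  x_3 = 0.1408·65 + 0.2646·60 + 0.1758·89 + 1.2405·95 + 0.2726·38 = 168.8808
  x_4 = 0.2140·65 + 0.1373·60 + 0.0938·89 + 0.1323·95 + 1.1275·38 = 85.9017

168.8808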